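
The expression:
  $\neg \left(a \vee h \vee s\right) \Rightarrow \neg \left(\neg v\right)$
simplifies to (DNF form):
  $a \vee h \vee s \vee v$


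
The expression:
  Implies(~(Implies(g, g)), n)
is always true.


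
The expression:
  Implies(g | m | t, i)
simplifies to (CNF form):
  (i | ~g) & (i | ~m) & (i | ~t)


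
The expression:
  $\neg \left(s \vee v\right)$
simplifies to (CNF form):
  $\neg s \wedge \neg v$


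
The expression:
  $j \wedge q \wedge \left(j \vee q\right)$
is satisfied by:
  {j: True, q: True}


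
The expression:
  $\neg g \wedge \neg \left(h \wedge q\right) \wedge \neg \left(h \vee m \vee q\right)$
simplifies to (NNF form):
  $\neg g \wedge \neg h \wedge \neg m \wedge \neg q$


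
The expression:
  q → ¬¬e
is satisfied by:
  {e: True, q: False}
  {q: False, e: False}
  {q: True, e: True}


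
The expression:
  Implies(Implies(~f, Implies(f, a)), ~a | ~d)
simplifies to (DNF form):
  ~a | ~d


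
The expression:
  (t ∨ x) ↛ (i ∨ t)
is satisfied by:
  {x: True, t: False, i: False}


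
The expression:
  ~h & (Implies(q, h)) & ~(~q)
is never true.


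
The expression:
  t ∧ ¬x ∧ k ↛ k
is never true.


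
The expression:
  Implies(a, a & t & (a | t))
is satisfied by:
  {t: True, a: False}
  {a: False, t: False}
  {a: True, t: True}


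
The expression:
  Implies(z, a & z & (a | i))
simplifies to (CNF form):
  a | ~z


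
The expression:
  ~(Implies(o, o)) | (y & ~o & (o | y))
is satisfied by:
  {y: True, o: False}


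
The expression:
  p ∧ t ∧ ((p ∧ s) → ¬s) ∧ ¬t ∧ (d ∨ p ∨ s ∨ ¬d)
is never true.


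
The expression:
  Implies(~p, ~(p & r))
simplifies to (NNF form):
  True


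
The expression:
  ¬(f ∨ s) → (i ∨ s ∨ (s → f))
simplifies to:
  True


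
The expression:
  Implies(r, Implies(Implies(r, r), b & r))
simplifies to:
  b | ~r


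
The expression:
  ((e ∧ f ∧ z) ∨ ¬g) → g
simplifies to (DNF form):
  g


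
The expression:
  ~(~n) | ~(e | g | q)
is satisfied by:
  {n: True, q: False, e: False, g: False}
  {n: True, g: True, q: False, e: False}
  {n: True, e: True, q: False, g: False}
  {n: True, g: True, e: True, q: False}
  {n: True, q: True, e: False, g: False}
  {n: True, g: True, q: True, e: False}
  {n: True, e: True, q: True, g: False}
  {n: True, g: True, e: True, q: True}
  {g: False, q: False, e: False, n: False}


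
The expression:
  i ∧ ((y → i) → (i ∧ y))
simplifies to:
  i ∧ y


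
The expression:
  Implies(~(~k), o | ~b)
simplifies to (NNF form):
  o | ~b | ~k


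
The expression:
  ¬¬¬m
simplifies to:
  ¬m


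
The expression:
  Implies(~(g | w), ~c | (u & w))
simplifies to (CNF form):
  g | w | ~c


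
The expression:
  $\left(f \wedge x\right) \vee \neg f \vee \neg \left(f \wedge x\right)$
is always true.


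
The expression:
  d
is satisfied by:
  {d: True}


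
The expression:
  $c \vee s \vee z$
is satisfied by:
  {z: True, c: True, s: True}
  {z: True, c: True, s: False}
  {z: True, s: True, c: False}
  {z: True, s: False, c: False}
  {c: True, s: True, z: False}
  {c: True, s: False, z: False}
  {s: True, c: False, z: False}


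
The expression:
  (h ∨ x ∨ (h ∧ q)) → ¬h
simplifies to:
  ¬h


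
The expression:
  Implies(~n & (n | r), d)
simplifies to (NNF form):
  d | n | ~r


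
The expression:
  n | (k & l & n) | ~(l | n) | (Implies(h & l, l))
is always true.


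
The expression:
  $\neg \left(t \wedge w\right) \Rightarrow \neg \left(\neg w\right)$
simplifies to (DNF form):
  $w$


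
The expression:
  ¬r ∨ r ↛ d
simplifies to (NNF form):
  ¬d ∨ ¬r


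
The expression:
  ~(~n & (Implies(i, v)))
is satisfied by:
  {i: True, n: True, v: False}
  {n: True, v: False, i: False}
  {i: True, n: True, v: True}
  {n: True, v: True, i: False}
  {i: True, v: False, n: False}


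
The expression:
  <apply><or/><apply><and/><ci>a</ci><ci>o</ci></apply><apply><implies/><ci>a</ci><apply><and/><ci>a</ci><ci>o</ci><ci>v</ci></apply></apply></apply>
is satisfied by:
  {o: True, a: False}
  {a: False, o: False}
  {a: True, o: True}


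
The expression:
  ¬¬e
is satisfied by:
  {e: True}


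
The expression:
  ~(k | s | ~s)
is never true.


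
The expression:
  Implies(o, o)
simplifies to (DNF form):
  True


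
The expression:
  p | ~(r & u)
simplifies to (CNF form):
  p | ~r | ~u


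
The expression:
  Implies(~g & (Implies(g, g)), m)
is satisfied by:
  {m: True, g: True}
  {m: True, g: False}
  {g: True, m: False}


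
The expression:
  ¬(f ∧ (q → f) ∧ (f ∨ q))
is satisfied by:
  {f: False}


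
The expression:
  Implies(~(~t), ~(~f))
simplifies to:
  f | ~t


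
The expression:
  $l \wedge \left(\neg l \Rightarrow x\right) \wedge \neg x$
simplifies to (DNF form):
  $l \wedge \neg x$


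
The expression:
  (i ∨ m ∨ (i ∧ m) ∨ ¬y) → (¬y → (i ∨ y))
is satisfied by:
  {i: True, y: True}
  {i: True, y: False}
  {y: True, i: False}


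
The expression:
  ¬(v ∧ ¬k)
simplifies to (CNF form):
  k ∨ ¬v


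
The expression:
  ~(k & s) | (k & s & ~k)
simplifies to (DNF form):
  ~k | ~s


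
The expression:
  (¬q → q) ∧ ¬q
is never true.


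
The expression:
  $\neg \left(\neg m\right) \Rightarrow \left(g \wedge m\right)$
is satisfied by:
  {g: True, m: False}
  {m: False, g: False}
  {m: True, g: True}


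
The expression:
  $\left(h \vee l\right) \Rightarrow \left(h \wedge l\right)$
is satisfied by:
  {h: False, l: False}
  {l: True, h: True}


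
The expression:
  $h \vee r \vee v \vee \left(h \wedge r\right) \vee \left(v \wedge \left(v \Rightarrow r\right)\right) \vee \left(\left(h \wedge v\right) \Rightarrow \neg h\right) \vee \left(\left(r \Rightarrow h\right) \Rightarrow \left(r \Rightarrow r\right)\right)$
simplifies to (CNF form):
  $\text{True}$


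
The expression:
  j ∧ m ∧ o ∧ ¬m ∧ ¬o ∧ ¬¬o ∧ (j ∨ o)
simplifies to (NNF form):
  False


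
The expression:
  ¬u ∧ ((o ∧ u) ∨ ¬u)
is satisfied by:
  {u: False}


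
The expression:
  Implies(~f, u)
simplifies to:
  f | u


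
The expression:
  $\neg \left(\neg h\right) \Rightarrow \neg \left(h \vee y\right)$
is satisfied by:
  {h: False}


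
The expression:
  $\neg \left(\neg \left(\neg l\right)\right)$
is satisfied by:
  {l: False}


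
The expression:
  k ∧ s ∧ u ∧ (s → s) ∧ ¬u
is never true.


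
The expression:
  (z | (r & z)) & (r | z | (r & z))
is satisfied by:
  {z: True}


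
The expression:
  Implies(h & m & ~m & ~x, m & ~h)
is always true.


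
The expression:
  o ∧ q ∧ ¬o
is never true.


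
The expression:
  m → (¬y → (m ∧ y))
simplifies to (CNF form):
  y ∨ ¬m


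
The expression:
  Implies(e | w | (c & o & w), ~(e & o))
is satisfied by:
  {e: False, o: False}
  {o: True, e: False}
  {e: True, o: False}


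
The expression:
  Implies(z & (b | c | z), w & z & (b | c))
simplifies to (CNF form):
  (w | ~z) & (b | c | ~z) & (b | w | ~z) & (c | w | ~z)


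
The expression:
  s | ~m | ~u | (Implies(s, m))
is always true.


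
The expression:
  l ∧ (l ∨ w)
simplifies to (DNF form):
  l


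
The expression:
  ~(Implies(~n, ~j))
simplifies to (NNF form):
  j & ~n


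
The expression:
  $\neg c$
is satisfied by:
  {c: False}


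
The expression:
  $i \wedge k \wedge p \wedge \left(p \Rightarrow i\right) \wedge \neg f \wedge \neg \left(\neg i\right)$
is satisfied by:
  {i: True, p: True, k: True, f: False}


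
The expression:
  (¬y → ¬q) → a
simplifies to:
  a ∨ (q ∧ ¬y)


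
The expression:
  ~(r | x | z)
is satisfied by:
  {x: False, r: False, z: False}


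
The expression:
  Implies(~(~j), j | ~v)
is always true.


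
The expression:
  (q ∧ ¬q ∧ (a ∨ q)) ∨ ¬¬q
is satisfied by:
  {q: True}


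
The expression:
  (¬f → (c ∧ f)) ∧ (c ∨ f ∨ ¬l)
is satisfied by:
  {f: True}


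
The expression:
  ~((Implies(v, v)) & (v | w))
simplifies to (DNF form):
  ~v & ~w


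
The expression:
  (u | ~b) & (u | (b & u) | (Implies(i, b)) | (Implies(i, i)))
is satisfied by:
  {u: True, b: False}
  {b: False, u: False}
  {b: True, u: True}


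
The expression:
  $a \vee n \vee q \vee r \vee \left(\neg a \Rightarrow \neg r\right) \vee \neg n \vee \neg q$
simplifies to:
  $\text{True}$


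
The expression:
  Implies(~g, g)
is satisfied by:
  {g: True}


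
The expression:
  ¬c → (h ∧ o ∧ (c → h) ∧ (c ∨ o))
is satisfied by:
  {c: True, h: True, o: True}
  {c: True, h: True, o: False}
  {c: True, o: True, h: False}
  {c: True, o: False, h: False}
  {h: True, o: True, c: False}


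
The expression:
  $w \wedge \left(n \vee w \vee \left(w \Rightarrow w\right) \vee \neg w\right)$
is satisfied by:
  {w: True}


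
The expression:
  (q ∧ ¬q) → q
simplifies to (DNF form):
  True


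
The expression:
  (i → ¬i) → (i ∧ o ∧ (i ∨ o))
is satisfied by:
  {i: True}


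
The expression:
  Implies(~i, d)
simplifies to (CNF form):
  d | i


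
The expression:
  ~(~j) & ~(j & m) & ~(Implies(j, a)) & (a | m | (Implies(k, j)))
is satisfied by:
  {j: True, a: False, m: False}


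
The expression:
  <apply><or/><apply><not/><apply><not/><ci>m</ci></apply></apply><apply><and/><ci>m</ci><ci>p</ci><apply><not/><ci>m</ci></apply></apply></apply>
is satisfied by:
  {m: True}


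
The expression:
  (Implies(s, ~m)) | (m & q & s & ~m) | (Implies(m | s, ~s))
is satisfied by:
  {s: False, m: False}
  {m: True, s: False}
  {s: True, m: False}


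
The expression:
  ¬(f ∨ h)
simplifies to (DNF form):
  ¬f ∧ ¬h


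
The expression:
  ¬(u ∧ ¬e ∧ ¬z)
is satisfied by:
  {z: True, e: True, u: False}
  {z: True, u: False, e: False}
  {e: True, u: False, z: False}
  {e: False, u: False, z: False}
  {z: True, e: True, u: True}
  {z: True, u: True, e: False}
  {e: True, u: True, z: False}


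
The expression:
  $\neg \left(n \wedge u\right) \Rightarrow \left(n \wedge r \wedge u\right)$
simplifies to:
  $n \wedge u$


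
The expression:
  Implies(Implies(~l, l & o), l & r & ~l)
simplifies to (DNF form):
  ~l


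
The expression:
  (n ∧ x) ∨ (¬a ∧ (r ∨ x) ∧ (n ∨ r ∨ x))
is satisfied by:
  {x: True, n: True, r: True, a: False}
  {x: True, n: True, r: False, a: False}
  {x: True, r: True, n: False, a: False}
  {x: True, r: False, n: False, a: False}
  {n: True, r: True, x: False, a: False}
  {n: False, r: True, x: False, a: False}
  {x: True, a: True, n: True, r: True}
  {x: True, a: True, n: True, r: False}


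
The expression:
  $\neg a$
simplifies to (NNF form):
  $\neg a$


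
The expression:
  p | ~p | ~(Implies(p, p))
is always true.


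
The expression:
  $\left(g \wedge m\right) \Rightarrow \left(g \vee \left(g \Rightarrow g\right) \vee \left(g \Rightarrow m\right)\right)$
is always true.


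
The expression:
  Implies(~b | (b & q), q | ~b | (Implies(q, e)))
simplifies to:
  True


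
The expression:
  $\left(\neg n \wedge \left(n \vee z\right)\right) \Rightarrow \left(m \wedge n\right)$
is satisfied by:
  {n: True, z: False}
  {z: False, n: False}
  {z: True, n: True}


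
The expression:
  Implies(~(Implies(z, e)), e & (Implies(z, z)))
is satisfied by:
  {e: True, z: False}
  {z: False, e: False}
  {z: True, e: True}


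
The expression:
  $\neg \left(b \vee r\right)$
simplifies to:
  $\neg b \wedge \neg r$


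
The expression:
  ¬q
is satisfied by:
  {q: False}


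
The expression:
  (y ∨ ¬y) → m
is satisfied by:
  {m: True}


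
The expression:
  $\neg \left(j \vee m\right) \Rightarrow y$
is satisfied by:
  {y: True, m: True, j: True}
  {y: True, m: True, j: False}
  {y: True, j: True, m: False}
  {y: True, j: False, m: False}
  {m: True, j: True, y: False}
  {m: True, j: False, y: False}
  {j: True, m: False, y: False}


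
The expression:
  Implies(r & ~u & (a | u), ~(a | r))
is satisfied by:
  {u: True, a: False, r: False}
  {u: False, a: False, r: False}
  {r: True, u: True, a: False}
  {r: True, u: False, a: False}
  {a: True, u: True, r: False}
  {a: True, u: False, r: False}
  {a: True, r: True, u: True}


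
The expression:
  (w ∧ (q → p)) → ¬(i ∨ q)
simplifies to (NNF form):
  (q ∧ ¬p) ∨ (¬i ∧ ¬q) ∨ ¬w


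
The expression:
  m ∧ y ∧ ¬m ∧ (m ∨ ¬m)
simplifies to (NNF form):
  False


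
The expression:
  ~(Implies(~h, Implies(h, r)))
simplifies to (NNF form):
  False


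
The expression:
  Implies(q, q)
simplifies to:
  True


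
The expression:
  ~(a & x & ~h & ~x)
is always true.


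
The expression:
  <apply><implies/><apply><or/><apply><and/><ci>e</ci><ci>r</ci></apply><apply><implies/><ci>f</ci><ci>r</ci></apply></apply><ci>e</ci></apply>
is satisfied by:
  {e: True, f: True, r: False}
  {e: True, r: False, f: False}
  {e: True, f: True, r: True}
  {e: True, r: True, f: False}
  {f: True, r: False, e: False}


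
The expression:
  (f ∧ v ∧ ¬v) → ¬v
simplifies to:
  True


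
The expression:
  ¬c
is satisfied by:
  {c: False}


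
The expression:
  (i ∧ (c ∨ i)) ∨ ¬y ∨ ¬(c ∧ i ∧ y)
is always true.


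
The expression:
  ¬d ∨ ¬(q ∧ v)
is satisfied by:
  {v: False, q: False, d: False}
  {d: True, v: False, q: False}
  {q: True, v: False, d: False}
  {d: True, q: True, v: False}
  {v: True, d: False, q: False}
  {d: True, v: True, q: False}
  {q: True, v: True, d: False}


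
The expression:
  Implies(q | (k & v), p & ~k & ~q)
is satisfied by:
  {q: False, k: False, v: False}
  {v: True, q: False, k: False}
  {k: True, q: False, v: False}


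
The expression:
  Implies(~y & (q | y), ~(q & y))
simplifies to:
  True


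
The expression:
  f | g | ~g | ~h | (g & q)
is always true.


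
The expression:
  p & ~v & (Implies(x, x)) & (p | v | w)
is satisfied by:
  {p: True, v: False}


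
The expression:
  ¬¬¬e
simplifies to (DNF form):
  ¬e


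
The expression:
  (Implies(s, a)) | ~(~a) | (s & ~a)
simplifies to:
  True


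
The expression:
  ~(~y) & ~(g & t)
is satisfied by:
  {y: True, g: False, t: False}
  {t: True, y: True, g: False}
  {g: True, y: True, t: False}


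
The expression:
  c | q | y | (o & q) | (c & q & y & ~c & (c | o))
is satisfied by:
  {y: True, q: True, c: True}
  {y: True, q: True, c: False}
  {y: True, c: True, q: False}
  {y: True, c: False, q: False}
  {q: True, c: True, y: False}
  {q: True, c: False, y: False}
  {c: True, q: False, y: False}


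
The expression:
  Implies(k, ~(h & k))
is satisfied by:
  {h: False, k: False}
  {k: True, h: False}
  {h: True, k: False}


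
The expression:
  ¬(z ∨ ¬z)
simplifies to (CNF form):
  False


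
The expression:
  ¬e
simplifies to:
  ¬e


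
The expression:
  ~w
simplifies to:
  ~w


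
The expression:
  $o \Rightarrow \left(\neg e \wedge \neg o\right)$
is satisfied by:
  {o: False}


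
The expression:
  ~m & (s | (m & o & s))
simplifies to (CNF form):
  s & ~m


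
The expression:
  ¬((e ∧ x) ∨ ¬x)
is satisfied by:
  {x: True, e: False}


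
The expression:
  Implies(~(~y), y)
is always true.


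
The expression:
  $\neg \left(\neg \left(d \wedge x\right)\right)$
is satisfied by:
  {d: True, x: True}


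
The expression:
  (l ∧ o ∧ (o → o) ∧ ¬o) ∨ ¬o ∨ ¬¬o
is always true.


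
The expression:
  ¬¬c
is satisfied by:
  {c: True}


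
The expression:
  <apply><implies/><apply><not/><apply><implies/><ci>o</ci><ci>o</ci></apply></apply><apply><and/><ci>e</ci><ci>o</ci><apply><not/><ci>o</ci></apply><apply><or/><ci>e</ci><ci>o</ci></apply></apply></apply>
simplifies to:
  <true/>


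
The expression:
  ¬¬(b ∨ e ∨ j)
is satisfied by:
  {b: True, e: True, j: True}
  {b: True, e: True, j: False}
  {b: True, j: True, e: False}
  {b: True, j: False, e: False}
  {e: True, j: True, b: False}
  {e: True, j: False, b: False}
  {j: True, e: False, b: False}


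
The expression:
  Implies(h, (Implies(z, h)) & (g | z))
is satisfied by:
  {z: True, g: True, h: False}
  {z: True, h: False, g: False}
  {g: True, h: False, z: False}
  {g: False, h: False, z: False}
  {z: True, g: True, h: True}
  {z: True, h: True, g: False}
  {g: True, h: True, z: False}


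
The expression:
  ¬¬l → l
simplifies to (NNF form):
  True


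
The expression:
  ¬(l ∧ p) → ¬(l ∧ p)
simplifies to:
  True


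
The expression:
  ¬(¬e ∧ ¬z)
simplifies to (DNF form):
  e ∨ z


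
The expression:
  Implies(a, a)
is always true.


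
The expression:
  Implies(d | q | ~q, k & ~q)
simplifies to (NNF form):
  k & ~q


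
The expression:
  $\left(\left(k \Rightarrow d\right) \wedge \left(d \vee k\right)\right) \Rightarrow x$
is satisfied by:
  {x: True, d: False}
  {d: False, x: False}
  {d: True, x: True}


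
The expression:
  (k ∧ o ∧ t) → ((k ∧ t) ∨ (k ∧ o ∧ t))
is always true.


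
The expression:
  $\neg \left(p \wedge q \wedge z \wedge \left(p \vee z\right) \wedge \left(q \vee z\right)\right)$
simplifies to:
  $\neg p \vee \neg q \vee \neg z$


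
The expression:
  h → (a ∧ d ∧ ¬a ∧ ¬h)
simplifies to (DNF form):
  ¬h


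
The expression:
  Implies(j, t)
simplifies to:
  t | ~j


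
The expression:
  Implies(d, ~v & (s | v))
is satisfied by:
  {s: True, v: False, d: False}
  {v: False, d: False, s: False}
  {s: True, v: True, d: False}
  {v: True, s: False, d: False}
  {d: True, s: True, v: False}


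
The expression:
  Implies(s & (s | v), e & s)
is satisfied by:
  {e: True, s: False}
  {s: False, e: False}
  {s: True, e: True}


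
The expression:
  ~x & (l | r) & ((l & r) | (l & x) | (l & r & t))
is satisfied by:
  {r: True, l: True, x: False}


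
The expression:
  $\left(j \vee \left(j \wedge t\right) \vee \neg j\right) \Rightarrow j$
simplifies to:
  $j$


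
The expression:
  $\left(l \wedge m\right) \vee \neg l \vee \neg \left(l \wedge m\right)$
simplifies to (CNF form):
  $\text{True}$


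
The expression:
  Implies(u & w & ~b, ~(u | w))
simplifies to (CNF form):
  b | ~u | ~w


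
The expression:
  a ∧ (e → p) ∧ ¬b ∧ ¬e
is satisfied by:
  {a: True, b: False, e: False}


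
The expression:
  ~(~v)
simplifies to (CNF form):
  v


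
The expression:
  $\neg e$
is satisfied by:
  {e: False}


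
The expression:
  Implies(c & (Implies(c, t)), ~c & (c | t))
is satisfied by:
  {c: False, t: False}
  {t: True, c: False}
  {c: True, t: False}


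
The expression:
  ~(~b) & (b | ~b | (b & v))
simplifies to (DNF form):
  b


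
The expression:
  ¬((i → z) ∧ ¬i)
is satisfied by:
  {i: True}


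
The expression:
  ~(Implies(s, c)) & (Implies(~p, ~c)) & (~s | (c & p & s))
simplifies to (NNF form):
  False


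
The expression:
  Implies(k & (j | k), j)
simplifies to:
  j | ~k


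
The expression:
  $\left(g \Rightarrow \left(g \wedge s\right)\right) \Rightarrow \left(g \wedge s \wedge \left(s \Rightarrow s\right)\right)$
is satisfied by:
  {g: True}


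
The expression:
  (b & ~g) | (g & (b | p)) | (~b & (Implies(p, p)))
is always true.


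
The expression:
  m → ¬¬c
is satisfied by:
  {c: True, m: False}
  {m: False, c: False}
  {m: True, c: True}


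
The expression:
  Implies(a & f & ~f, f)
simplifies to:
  True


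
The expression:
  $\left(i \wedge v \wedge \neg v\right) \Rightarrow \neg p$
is always true.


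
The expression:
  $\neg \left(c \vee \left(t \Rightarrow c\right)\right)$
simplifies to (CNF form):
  $t \wedge \neg c$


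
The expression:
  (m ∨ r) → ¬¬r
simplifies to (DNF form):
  r ∨ ¬m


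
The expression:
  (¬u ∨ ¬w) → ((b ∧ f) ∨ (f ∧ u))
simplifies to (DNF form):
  (b ∧ f) ∨ (f ∧ u) ∨ (u ∧ w)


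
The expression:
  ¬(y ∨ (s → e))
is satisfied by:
  {s: True, y: False, e: False}


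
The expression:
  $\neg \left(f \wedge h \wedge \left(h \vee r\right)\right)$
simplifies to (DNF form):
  $\neg f \vee \neg h$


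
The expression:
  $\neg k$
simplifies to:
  $\neg k$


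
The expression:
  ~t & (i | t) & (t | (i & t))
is never true.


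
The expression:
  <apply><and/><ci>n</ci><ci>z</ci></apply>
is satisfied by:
  {z: True, n: True}


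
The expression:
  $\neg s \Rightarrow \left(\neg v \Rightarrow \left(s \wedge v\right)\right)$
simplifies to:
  $s \vee v$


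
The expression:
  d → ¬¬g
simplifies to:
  g ∨ ¬d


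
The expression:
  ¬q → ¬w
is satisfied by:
  {q: True, w: False}
  {w: False, q: False}
  {w: True, q: True}


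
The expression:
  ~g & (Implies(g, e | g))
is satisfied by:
  {g: False}


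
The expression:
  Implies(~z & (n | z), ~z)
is always true.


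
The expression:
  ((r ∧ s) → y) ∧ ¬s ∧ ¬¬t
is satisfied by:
  {t: True, s: False}


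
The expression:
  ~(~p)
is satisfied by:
  {p: True}


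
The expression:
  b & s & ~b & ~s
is never true.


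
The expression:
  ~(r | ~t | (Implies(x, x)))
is never true.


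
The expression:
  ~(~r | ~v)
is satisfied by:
  {r: True, v: True}


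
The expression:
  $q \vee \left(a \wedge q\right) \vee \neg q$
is always true.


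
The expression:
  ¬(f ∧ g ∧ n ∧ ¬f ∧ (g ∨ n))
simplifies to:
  True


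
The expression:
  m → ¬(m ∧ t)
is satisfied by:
  {m: False, t: False}
  {t: True, m: False}
  {m: True, t: False}


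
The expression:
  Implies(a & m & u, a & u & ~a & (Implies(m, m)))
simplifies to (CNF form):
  ~a | ~m | ~u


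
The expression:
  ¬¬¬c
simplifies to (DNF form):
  ¬c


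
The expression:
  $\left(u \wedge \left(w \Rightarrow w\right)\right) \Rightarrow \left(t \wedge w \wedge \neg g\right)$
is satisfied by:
  {w: True, t: True, g: False, u: False}
  {w: True, t: False, g: False, u: False}
  {t: True, w: False, g: False, u: False}
  {w: False, t: False, g: False, u: False}
  {w: True, g: True, t: True, u: False}
  {w: True, g: True, t: False, u: False}
  {g: True, t: True, w: False, u: False}
  {g: True, w: False, t: False, u: False}
  {w: True, u: True, g: False, t: True}


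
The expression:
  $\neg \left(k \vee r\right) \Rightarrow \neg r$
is always true.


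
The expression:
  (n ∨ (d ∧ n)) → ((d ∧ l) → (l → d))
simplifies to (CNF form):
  True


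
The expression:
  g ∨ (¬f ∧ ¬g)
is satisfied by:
  {g: True, f: False}
  {f: False, g: False}
  {f: True, g: True}


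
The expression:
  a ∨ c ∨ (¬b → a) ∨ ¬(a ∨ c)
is always true.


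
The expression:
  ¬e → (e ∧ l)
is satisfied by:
  {e: True}


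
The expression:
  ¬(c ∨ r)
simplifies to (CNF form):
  ¬c ∧ ¬r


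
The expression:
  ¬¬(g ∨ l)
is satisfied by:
  {l: True, g: True}
  {l: True, g: False}
  {g: True, l: False}


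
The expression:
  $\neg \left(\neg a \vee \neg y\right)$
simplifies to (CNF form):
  $a \wedge y$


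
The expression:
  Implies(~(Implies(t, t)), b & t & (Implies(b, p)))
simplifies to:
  True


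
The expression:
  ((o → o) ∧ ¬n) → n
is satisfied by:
  {n: True}


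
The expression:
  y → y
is always true.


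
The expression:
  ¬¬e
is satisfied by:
  {e: True}


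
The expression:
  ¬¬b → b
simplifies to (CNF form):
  True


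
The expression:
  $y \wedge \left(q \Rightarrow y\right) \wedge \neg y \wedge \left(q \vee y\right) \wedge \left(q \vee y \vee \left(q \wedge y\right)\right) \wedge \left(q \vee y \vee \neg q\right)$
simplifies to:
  $\text{False}$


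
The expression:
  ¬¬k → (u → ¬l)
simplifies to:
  ¬k ∨ ¬l ∨ ¬u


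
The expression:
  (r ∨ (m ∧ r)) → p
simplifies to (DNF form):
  p ∨ ¬r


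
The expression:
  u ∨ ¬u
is always true.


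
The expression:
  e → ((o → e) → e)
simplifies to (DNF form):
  True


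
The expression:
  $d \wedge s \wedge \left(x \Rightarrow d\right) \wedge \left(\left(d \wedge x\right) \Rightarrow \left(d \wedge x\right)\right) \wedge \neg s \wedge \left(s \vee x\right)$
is never true.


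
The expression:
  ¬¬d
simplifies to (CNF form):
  d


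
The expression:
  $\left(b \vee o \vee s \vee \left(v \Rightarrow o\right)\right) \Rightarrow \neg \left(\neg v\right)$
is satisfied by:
  {v: True}


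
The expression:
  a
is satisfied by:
  {a: True}


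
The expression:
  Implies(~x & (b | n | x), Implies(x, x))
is always true.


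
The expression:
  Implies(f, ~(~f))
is always true.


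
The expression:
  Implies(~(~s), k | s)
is always true.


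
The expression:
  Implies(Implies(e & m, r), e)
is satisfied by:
  {e: True}


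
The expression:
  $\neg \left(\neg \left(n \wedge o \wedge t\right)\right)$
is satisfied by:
  {t: True, o: True, n: True}


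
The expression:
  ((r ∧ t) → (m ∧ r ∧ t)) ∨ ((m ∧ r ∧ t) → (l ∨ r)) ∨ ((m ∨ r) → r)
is always true.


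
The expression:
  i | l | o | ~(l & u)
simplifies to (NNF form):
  True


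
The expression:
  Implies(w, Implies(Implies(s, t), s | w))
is always true.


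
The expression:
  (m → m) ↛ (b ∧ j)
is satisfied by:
  {b: False, j: False}
  {j: True, b: False}
  {b: True, j: False}


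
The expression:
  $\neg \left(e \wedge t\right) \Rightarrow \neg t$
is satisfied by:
  {e: True, t: False}
  {t: False, e: False}
  {t: True, e: True}


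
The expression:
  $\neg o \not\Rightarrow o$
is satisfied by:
  {o: False}


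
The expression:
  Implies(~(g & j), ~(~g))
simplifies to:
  g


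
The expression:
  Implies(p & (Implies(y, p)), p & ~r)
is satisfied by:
  {p: False, r: False}
  {r: True, p: False}
  {p: True, r: False}


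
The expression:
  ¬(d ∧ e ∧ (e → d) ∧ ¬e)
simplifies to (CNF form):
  True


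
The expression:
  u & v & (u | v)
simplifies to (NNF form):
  u & v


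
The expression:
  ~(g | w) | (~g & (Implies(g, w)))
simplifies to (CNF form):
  ~g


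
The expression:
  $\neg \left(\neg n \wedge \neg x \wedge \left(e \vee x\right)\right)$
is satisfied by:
  {n: True, x: True, e: False}
  {n: True, e: False, x: False}
  {x: True, e: False, n: False}
  {x: False, e: False, n: False}
  {n: True, x: True, e: True}
  {n: True, e: True, x: False}
  {x: True, e: True, n: False}


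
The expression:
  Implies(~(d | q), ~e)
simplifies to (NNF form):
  d | q | ~e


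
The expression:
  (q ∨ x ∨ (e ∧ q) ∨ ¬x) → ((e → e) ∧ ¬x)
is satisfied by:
  {x: False}


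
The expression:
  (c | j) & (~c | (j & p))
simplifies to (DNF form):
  (j & p) | (j & ~c)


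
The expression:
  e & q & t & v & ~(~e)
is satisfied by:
  {t: True, e: True, q: True, v: True}


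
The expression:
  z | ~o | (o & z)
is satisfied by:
  {z: True, o: False}
  {o: False, z: False}
  {o: True, z: True}


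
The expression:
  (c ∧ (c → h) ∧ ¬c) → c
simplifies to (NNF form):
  True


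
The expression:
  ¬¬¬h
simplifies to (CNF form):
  ¬h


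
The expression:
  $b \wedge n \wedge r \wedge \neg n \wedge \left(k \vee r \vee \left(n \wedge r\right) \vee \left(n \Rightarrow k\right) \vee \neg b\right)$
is never true.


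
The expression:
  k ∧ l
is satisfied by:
  {k: True, l: True}


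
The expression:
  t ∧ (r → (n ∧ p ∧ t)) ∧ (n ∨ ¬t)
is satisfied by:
  {t: True, n: True, p: True, r: False}
  {t: True, n: True, p: False, r: False}
  {t: True, n: True, r: True, p: True}


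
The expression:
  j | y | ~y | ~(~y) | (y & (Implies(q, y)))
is always true.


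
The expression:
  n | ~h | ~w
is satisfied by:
  {n: True, w: False, h: False}
  {w: False, h: False, n: False}
  {h: True, n: True, w: False}
  {h: True, w: False, n: False}
  {n: True, w: True, h: False}
  {w: True, n: False, h: False}
  {h: True, w: True, n: True}


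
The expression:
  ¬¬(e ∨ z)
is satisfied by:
  {z: True, e: True}
  {z: True, e: False}
  {e: True, z: False}


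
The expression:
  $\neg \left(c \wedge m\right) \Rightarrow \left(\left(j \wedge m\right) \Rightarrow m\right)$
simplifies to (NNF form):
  $\text{True}$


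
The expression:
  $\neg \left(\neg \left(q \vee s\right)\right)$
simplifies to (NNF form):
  $q \vee s$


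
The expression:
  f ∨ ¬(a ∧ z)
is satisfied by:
  {f: True, z: False, a: False}
  {f: False, z: False, a: False}
  {a: True, f: True, z: False}
  {a: True, f: False, z: False}
  {z: True, f: True, a: False}
  {z: True, f: False, a: False}
  {z: True, a: True, f: True}


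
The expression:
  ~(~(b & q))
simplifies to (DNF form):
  b & q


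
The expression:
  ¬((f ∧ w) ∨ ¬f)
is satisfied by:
  {f: True, w: False}


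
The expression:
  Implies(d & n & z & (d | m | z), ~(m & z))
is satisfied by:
  {m: False, z: False, d: False, n: False}
  {n: True, m: False, z: False, d: False}
  {d: True, m: False, z: False, n: False}
  {n: True, d: True, m: False, z: False}
  {z: True, n: False, m: False, d: False}
  {n: True, z: True, m: False, d: False}
  {d: True, z: True, n: False, m: False}
  {n: True, d: True, z: True, m: False}
  {m: True, d: False, z: False, n: False}
  {n: True, m: True, d: False, z: False}
  {d: True, m: True, n: False, z: False}
  {n: True, d: True, m: True, z: False}
  {z: True, m: True, d: False, n: False}
  {n: True, z: True, m: True, d: False}
  {d: True, z: True, m: True, n: False}


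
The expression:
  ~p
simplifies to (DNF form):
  ~p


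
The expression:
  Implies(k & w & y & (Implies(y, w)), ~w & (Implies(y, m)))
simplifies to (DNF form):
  ~k | ~w | ~y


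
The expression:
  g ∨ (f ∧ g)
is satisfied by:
  {g: True}


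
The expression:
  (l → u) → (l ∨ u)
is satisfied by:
  {l: True, u: True}
  {l: True, u: False}
  {u: True, l: False}


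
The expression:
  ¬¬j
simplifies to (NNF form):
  j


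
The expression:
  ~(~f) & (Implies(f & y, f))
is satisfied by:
  {f: True}


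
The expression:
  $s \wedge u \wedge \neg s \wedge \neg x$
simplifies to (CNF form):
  $\text{False}$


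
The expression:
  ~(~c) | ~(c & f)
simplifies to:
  True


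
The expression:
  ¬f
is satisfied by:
  {f: False}


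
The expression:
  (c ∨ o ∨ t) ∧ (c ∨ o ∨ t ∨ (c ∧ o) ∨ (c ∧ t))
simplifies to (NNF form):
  c ∨ o ∨ t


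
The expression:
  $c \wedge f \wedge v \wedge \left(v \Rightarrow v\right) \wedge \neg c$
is never true.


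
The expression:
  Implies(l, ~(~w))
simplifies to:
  w | ~l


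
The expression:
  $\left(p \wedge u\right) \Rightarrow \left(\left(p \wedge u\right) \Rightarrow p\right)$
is always true.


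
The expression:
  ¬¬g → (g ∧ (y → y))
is always true.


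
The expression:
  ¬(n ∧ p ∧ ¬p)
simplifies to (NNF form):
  True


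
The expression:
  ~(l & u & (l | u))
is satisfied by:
  {l: False, u: False}
  {u: True, l: False}
  {l: True, u: False}


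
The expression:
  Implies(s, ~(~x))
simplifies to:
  x | ~s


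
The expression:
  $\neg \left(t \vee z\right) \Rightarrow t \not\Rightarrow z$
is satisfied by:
  {t: True, z: True}
  {t: True, z: False}
  {z: True, t: False}


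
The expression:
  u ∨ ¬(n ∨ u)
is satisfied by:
  {u: True, n: False}
  {n: False, u: False}
  {n: True, u: True}


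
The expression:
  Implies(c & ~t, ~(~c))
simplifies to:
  True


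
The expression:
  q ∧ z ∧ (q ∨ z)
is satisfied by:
  {z: True, q: True}


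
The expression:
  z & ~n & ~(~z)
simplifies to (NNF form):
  z & ~n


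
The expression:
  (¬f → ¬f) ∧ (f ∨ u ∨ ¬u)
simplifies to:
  True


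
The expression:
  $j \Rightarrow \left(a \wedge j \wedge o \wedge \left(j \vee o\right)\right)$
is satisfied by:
  {o: True, a: True, j: False}
  {o: True, a: False, j: False}
  {a: True, o: False, j: False}
  {o: False, a: False, j: False}
  {j: True, o: True, a: True}


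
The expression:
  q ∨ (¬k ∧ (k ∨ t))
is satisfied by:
  {q: True, t: True, k: False}
  {q: True, t: False, k: False}
  {q: True, k: True, t: True}
  {q: True, k: True, t: False}
  {t: True, k: False, q: False}


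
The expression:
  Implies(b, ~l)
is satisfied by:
  {l: False, b: False}
  {b: True, l: False}
  {l: True, b: False}


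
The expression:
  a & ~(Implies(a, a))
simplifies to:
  False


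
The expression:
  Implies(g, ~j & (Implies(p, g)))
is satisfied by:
  {g: False, j: False}
  {j: True, g: False}
  {g: True, j: False}


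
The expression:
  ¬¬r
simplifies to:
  r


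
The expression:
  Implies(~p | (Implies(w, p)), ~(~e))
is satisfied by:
  {e: True}


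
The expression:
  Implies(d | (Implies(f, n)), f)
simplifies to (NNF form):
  f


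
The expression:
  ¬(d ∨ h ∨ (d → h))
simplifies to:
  False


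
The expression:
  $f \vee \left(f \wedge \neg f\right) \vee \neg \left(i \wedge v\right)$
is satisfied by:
  {f: True, v: False, i: False}
  {f: False, v: False, i: False}
  {i: True, f: True, v: False}
  {i: True, f: False, v: False}
  {v: True, f: True, i: False}
  {v: True, f: False, i: False}
  {v: True, i: True, f: True}


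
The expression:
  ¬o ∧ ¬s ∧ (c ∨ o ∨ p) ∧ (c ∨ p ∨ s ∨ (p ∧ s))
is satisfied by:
  {c: True, p: True, o: False, s: False}
  {c: True, o: False, p: False, s: False}
  {p: True, c: False, o: False, s: False}


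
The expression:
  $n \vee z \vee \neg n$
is always true.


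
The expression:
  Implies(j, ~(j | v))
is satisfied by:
  {j: False}


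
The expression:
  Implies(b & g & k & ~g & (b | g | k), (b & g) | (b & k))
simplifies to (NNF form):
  True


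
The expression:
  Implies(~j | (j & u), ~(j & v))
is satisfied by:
  {u: False, v: False, j: False}
  {j: True, u: False, v: False}
  {v: True, u: False, j: False}
  {j: True, v: True, u: False}
  {u: True, j: False, v: False}
  {j: True, u: True, v: False}
  {v: True, u: True, j: False}


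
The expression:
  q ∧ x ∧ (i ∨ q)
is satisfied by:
  {x: True, q: True}


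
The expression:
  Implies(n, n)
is always true.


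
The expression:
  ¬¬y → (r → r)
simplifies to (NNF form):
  True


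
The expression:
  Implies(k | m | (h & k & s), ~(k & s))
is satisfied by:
  {s: False, k: False}
  {k: True, s: False}
  {s: True, k: False}


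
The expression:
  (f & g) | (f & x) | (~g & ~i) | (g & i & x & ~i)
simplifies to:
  (f & g) | (f & x) | (~g & ~i)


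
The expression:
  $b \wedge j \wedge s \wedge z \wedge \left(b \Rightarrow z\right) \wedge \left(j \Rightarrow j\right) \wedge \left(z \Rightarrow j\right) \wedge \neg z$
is never true.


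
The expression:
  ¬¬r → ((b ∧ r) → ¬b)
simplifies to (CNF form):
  ¬b ∨ ¬r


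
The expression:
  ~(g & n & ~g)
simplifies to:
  True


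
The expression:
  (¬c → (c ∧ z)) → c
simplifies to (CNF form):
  True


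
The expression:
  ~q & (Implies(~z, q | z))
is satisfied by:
  {z: True, q: False}


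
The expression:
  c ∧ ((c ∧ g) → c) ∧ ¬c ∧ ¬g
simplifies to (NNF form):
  False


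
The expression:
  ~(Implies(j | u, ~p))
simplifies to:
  p & (j | u)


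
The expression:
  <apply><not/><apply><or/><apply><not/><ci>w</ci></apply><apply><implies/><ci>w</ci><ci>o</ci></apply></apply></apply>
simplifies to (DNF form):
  <apply><and/><ci>w</ci><apply><not/><ci>o</ci></apply></apply>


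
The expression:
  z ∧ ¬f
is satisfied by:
  {z: True, f: False}


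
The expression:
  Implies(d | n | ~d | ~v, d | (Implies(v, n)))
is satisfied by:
  {n: True, d: True, v: False}
  {n: True, v: False, d: False}
  {d: True, v: False, n: False}
  {d: False, v: False, n: False}
  {n: True, d: True, v: True}
  {n: True, v: True, d: False}
  {d: True, v: True, n: False}


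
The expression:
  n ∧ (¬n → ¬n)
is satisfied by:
  {n: True}


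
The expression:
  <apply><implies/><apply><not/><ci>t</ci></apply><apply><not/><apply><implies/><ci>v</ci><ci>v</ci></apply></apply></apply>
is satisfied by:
  {t: True}


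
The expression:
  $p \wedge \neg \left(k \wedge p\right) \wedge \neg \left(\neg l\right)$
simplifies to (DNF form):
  $l \wedge p \wedge \neg k$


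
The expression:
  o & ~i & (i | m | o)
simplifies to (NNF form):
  o & ~i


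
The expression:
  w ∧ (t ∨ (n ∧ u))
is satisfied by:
  {t: True, u: True, w: True, n: True}
  {t: True, u: True, w: True, n: False}
  {t: True, w: True, n: True, u: False}
  {t: True, w: True, n: False, u: False}
  {u: True, w: True, n: True, t: False}


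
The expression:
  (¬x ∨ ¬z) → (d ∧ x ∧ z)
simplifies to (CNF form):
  x ∧ z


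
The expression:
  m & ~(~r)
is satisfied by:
  {r: True, m: True}


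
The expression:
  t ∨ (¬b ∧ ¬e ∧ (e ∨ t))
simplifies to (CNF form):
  t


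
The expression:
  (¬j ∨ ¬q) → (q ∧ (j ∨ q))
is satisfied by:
  {q: True}


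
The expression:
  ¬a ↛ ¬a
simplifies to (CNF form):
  False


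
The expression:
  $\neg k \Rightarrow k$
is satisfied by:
  {k: True}


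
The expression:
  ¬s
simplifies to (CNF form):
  ¬s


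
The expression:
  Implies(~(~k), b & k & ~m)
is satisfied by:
  {b: True, m: False, k: False}
  {m: False, k: False, b: False}
  {b: True, m: True, k: False}
  {m: True, b: False, k: False}
  {k: True, b: True, m: False}


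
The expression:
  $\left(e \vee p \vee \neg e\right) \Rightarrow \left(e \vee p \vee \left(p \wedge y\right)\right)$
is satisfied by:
  {e: True, p: True}
  {e: True, p: False}
  {p: True, e: False}


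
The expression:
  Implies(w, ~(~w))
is always true.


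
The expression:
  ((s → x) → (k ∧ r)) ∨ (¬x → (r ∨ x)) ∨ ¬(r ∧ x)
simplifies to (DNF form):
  True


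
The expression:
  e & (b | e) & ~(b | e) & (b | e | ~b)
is never true.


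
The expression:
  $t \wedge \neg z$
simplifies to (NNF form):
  $t \wedge \neg z$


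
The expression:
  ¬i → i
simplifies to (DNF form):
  i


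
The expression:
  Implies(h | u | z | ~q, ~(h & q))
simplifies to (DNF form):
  ~h | ~q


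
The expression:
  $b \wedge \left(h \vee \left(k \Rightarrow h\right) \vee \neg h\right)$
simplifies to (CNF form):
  $b$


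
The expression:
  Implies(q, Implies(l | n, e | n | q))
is always true.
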